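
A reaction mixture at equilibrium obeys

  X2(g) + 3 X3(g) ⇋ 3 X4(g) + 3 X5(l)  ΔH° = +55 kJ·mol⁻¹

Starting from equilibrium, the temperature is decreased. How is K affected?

K depends on temperature via the van 't Hoff relation. The forward reaction is endothermic, so lowering T decreases K.

decreases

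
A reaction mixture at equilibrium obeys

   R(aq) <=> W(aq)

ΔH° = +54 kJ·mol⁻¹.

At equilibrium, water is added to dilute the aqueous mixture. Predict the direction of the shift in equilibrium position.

Dilution scales every aqueous concentration by the same factor. Δn_aq = 1 − 1 = 0, so Q is unchanged — no shift.

no shift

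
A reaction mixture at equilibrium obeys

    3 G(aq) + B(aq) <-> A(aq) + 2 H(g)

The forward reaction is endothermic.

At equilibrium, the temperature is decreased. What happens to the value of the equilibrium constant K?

decreases

K depends on temperature via the van 't Hoff relation. The forward reaction is endothermic, so lowering T decreases K.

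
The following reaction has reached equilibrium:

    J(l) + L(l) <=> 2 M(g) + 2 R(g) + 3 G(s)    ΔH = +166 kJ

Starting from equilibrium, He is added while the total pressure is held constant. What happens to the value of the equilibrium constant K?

unchanged

The equilibrium constant depends only on temperature. This perturbation may move the position of equilibrium, but since T is unchanged, K itself is unchanged.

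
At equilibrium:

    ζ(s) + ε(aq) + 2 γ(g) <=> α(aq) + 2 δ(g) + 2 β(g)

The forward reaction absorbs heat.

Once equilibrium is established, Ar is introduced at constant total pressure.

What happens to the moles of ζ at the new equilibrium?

Adding inert gas at constant total pressure expands the volume and lowers every reacting partial pressure. With Δn_gas = 4 − 2 = +2, Q moves away from K toward the side with fewer gas moles, so the system shifts toward the side with more gas moles — to the right.
The net shift is to the right. ζ is a reactant, so its amount decreases.

decreases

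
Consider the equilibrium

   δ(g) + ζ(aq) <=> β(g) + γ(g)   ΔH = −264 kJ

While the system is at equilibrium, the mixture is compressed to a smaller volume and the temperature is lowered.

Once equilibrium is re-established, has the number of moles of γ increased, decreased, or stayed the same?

cannot be determined

Gas moles: reactants 1, products 2 (Δn_gas = +1). Compression shifts the system toward the side with fewer moles of gas — to the left.
The forward reaction is exothermic. Lowering T favours the exothermic direction — shift to the right.
The two effects oppose each other, so the net shift — and hence the change in γ — cannot be determined from the given information.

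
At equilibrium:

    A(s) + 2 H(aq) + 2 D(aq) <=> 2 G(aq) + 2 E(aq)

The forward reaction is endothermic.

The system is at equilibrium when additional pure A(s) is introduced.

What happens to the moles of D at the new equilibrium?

A is a pure solid; its activity is 1 regardless of amount, so Q is unaffected — no shift from this change.
No net shift occurs, so the amount of D is unchanged.

unchanged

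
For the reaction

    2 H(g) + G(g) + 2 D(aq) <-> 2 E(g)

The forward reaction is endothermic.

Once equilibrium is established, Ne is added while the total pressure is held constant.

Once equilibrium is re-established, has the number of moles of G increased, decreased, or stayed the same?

increases

Adding inert gas at constant total pressure expands the volume and lowers every reacting partial pressure. With Δn_gas = 2 − 3 = -1, Q moves away from K toward the side with fewer gas moles, so the system shifts toward the side with more gas moles — to the left.
The net shift is to the left. G is a reactant, so its amount increases.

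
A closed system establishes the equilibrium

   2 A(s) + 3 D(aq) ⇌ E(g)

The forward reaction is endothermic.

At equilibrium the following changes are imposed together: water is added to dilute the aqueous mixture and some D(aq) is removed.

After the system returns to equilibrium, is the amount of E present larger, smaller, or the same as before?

decreases

Dilution lowers every aqueous concentration by the same factor. Δn_aq = 0 − 3 = -3, so the system shifts toward the side with more dissolved moles — to the left.
Removing D (aq), a reactant, drives the reaction to the left.
The net shift is to the left. E is a product, so its amount decreases.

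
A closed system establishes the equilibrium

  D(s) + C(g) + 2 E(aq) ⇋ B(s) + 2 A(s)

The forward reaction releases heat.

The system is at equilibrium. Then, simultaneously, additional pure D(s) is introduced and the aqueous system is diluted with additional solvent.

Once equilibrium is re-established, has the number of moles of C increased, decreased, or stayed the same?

D is a pure solid; its activity is 1 regardless of amount, so Q is unaffected — no shift from this change.
Dilution lowers every aqueous concentration by the same factor. Δn_aq = 0 − 2 = -2, so the system shifts toward the side with more dissolved moles — to the left.
The net shift is to the left. C is a reactant, so its amount increases.

increases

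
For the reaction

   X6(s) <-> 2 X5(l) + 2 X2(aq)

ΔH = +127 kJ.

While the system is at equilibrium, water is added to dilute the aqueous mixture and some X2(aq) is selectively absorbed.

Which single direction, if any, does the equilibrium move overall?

right

Dilution lowers every aqueous concentration by the same factor. Δn_aq = 2 − 0 = +2, so the system shifts toward the side with more dissolved moles — to the right.
Removing X2 (aq), a product, drives the reaction to the right.
All effects act in the same direction — net shift to the right.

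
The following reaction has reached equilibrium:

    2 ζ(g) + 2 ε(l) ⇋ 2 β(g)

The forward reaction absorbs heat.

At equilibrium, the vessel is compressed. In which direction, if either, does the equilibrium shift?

Gas moles: reactants 2, products 2. Δn_gas = 0, so a volume change leaves Q equal to K — no shift from this change.

no shift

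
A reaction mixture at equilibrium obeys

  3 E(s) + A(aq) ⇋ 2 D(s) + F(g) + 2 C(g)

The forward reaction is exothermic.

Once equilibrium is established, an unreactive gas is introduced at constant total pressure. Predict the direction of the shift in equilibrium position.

right

Adding inert gas at constant total pressure expands the volume and lowers every reacting partial pressure. With Δn_gas = 3 − 0 = +3, Q moves away from K toward the side with fewer gas moles, so the system shifts toward the side with more gas moles — to the right.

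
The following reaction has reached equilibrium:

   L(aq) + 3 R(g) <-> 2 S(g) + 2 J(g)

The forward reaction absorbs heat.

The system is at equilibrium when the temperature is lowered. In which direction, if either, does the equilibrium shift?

left

The forward reaction is endothermic. Lowering T favours the exothermic direction — shift to the left.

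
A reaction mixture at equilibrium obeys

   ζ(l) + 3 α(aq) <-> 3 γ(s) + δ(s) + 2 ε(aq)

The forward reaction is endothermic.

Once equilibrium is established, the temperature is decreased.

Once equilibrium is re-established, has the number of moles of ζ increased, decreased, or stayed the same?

The forward reaction is endothermic. Lowering T favours the exothermic direction — shift to the left.
The net shift is to the left. ζ is a reactant, so its amount increases.

increases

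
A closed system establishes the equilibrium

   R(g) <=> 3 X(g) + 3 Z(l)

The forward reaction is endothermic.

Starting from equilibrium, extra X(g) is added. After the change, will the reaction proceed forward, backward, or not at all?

Adding X (g), a product, drives the reaction to the left.

left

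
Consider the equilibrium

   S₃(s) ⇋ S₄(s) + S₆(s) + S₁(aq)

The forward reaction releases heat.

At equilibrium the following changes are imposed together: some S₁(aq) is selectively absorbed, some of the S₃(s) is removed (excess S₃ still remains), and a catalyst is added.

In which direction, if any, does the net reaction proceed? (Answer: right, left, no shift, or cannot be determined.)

right

Removing S₁ (aq), a product, drives the reaction to the right.
S₃ is a pure solid; its activity is 1 regardless of amount, so Q is unaffected — no shift from this change.
A catalyst speeds both forward and reverse rates equally; it changes neither Q nor K — no shift from this change.
Only the nonzero effect(s) matter; the net shift is to the right.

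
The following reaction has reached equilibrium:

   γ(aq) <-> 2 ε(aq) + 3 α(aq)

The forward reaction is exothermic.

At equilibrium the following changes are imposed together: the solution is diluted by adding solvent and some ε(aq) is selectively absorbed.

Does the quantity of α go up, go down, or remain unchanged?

Dilution lowers every aqueous concentration by the same factor. Δn_aq = 5 − 1 = +4, so the system shifts toward the side with more dissolved moles — to the right.
Removing ε (aq), a product, drives the reaction to the right.
The net shift is to the right. α is a product, so its amount increases.

increases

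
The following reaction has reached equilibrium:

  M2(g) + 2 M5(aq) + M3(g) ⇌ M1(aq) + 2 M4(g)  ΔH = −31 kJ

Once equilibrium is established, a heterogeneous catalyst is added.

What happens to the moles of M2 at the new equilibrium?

A catalyst speeds both forward and reverse rates equally; it changes neither Q nor K — no shift from this change.
No net shift occurs, so the amount of M2 is unchanged.

unchanged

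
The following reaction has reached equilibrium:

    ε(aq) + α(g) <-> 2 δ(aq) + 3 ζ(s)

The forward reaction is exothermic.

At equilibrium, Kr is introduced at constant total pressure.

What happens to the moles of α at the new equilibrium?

Adding inert gas at constant total pressure expands the volume and lowers every reacting partial pressure. With Δn_gas = 0 − 1 = -1, Q moves away from K toward the side with fewer gas moles, so the system shifts toward the side with more gas moles — to the left.
The net shift is to the left. α is a reactant, so its amount increases.

increases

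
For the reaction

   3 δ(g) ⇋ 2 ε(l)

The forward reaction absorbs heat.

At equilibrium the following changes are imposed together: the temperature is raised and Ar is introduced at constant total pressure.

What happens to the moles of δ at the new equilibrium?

cannot be determined

The forward reaction is endothermic. Raising T favours the endothermic direction — shift to the right.
Adding inert gas at constant total pressure expands the volume and lowers every reacting partial pressure. With Δn_gas = 0 − 3 = -3, Q moves away from K toward the side with fewer gas moles, so the system shifts toward the side with more gas moles — to the left.
The two effects oppose each other, so the net shift — and hence the change in δ — cannot be determined from the given information.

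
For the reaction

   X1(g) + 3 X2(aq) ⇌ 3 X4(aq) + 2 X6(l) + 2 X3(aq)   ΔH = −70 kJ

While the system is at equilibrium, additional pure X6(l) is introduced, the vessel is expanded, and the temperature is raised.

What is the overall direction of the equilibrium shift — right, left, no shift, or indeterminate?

left

X6 is a pure liquid; its activity is 1 regardless of amount, so Q is unaffected — no shift from this change.
Gas moles: reactants 1, products 0 (Δn_gas = -1). Expansion shifts the system toward the side with more moles of gas — to the left.
The forward reaction is exothermic. Raising T favours the endothermic direction — shift to the left.
Only the nonzero effect(s) matter; the net shift is to the left.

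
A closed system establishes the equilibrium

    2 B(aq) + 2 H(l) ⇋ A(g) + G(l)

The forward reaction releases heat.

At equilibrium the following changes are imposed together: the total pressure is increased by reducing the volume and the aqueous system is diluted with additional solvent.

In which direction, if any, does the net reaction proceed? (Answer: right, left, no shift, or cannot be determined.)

Gas moles: reactants 0, products 1 (Δn_gas = +1). Compression shifts the system toward the side with fewer moles of gas — to the left.
Dilution lowers every aqueous concentration by the same factor. Δn_aq = 0 − 2 = -2, so the system shifts toward the side with more dissolved moles — to the left.
All effects act in the same direction — net shift to the left.

left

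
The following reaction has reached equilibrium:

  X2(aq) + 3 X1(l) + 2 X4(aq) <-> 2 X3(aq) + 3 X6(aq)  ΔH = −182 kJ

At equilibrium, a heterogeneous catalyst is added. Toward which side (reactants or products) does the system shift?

no shift

A catalyst speeds both forward and reverse rates equally; it changes neither Q nor K — no shift from this change.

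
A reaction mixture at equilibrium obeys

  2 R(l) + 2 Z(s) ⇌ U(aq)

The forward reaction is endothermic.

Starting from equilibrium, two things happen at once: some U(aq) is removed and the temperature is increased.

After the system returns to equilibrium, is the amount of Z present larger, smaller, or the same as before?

decreases

Removing U (aq), a product, drives the reaction to the right.
The forward reaction is endothermic. Raising T favours the endothermic direction — shift to the right.
The net shift is to the right. Z is a reactant, so its amount decreases.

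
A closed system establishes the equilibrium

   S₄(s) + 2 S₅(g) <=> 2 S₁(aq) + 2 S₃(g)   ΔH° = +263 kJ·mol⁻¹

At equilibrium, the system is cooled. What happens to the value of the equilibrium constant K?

K depends on temperature via the van 't Hoff relation. The forward reaction is endothermic, so lowering T decreases K.

decreases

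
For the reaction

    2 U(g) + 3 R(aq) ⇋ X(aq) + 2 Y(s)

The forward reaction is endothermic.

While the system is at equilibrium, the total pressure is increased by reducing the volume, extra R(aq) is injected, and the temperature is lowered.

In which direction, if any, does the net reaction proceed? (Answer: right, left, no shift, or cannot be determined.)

Gas moles: reactants 2, products 0 (Δn_gas = -2). Compression shifts the system toward the side with fewer moles of gas — to the right.
Adding R (aq), a reactant, drives the reaction to the right.
The forward reaction is endothermic. Lowering T favours the exothermic direction — shift to the left.
The individual effects push in opposite directions; without quantitative information the net direction cannot be determined.

cannot be determined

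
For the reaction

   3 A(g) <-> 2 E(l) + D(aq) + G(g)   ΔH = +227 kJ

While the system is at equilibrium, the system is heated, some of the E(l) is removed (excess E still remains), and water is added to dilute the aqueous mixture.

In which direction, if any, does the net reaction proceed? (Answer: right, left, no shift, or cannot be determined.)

The forward reaction is endothermic. Raising T favours the endothermic direction — shift to the right.
E is a pure liquid; its activity is 1 regardless of amount, so Q is unaffected — no shift from this change.
Dilution lowers every aqueous concentration by the same factor. Δn_aq = 1 − 0 = +1, so the system shifts toward the side with more dissolved moles — to the right.
Only the nonzero effect(s) matter; the net shift is to the right.

right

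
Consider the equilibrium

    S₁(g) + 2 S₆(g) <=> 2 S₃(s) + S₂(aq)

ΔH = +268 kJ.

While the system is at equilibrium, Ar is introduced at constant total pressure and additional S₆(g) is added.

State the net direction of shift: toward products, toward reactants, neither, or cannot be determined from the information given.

cannot be determined

Adding inert gas at constant total pressure expands the volume and lowers every reacting partial pressure. With Δn_gas = 0 − 3 = -3, Q moves away from K toward the side with fewer gas moles, so the system shifts toward the side with more gas moles — to the left.
Adding S₆ (g), a reactant, drives the reaction to the right.
The individual effects push in opposite directions; without quantitative information the net direction cannot be determined.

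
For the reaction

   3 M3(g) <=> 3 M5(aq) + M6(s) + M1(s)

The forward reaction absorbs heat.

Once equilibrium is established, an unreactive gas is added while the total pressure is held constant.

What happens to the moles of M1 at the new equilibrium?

Adding inert gas at constant total pressure expands the volume and lowers every reacting partial pressure. With Δn_gas = 0 − 3 = -3, Q moves away from K toward the side with fewer gas moles, so the system shifts toward the side with more gas moles — to the left.
The net shift is to the left. M1 is a product, so its amount decreases.

decreases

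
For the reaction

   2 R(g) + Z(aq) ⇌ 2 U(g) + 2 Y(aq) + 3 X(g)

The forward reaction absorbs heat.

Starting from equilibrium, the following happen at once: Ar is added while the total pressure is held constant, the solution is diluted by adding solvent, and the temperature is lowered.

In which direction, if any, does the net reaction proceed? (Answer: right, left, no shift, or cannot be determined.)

cannot be determined

Adding inert gas at constant total pressure expands the volume and lowers every reacting partial pressure. With Δn_gas = 5 − 2 = +3, Q moves away from K toward the side with fewer gas moles, so the system shifts toward the side with more gas moles — to the right.
Dilution lowers every aqueous concentration by the same factor. Δn_aq = 2 − 1 = +1, so the system shifts toward the side with more dissolved moles — to the right.
The forward reaction is endothermic. Lowering T favours the exothermic direction — shift to the left.
The individual effects push in opposite directions; without quantitative information the net direction cannot be determined.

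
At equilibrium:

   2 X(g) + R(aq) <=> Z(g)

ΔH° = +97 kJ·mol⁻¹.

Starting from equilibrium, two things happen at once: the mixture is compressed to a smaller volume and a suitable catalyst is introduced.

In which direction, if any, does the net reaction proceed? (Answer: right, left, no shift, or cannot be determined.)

Gas moles: reactants 2, products 1 (Δn_gas = -1). Compression shifts the system toward the side with fewer moles of gas — to the right.
A catalyst speeds both forward and reverse rates equally; it changes neither Q nor K — no shift from this change.
Only the nonzero effect(s) matter; the net shift is to the right.

right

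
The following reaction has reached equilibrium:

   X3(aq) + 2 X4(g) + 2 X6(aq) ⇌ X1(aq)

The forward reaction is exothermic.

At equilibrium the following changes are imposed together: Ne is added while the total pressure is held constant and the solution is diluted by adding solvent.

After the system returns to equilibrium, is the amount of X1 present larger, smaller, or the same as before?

Adding inert gas at constant total pressure expands the volume and lowers every reacting partial pressure. With Δn_gas = 0 − 2 = -2, Q moves away from K toward the side with fewer gas moles, so the system shifts toward the side with more gas moles — to the left.
Dilution lowers every aqueous concentration by the same factor. Δn_aq = 1 − 3 = -2, so the system shifts toward the side with more dissolved moles — to the left.
The net shift is to the left. X1 is a product, so its amount decreases.

decreases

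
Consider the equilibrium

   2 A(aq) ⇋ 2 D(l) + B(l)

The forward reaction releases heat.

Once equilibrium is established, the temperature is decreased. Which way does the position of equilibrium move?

right

The forward reaction is exothermic. Lowering T favours the exothermic direction — shift to the right.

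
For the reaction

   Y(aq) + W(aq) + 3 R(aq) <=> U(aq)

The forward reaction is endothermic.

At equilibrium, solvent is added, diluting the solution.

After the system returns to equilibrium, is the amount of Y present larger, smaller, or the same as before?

Dilution lowers every aqueous concentration by the same factor. Δn_aq = 1 − 5 = -4, so the system shifts toward the side with more dissolved moles — to the left.
The net shift is to the left. Y is a reactant, so its amount increases.

increases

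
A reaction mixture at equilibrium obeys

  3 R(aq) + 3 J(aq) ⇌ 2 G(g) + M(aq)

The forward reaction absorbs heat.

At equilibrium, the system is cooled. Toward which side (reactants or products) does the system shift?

left

The forward reaction is endothermic. Lowering T favours the exothermic direction — shift to the left.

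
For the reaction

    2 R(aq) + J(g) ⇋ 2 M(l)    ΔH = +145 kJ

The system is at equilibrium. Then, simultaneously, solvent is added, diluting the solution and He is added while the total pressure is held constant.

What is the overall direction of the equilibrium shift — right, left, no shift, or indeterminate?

left

Dilution lowers every aqueous concentration by the same factor. Δn_aq = 0 − 2 = -2, so the system shifts toward the side with more dissolved moles — to the left.
Adding inert gas at constant total pressure expands the volume and lowers every reacting partial pressure. With Δn_gas = 0 − 1 = -1, Q moves away from K toward the side with fewer gas moles, so the system shifts toward the side with more gas moles — to the left.
All effects act in the same direction — net shift to the left.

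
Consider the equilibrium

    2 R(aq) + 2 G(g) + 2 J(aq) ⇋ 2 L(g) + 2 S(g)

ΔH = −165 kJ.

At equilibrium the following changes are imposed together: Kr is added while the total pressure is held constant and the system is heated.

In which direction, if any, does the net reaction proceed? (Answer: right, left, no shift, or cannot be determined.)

cannot be determined

Adding inert gas at constant total pressure expands the volume and lowers every reacting partial pressure. With Δn_gas = 4 − 2 = +2, Q moves away from K toward the side with fewer gas moles, so the system shifts toward the side with more gas moles — to the right.
The forward reaction is exothermic. Raising T favours the endothermic direction — shift to the left.
The individual effects push in opposite directions; without quantitative information the net direction cannot be determined.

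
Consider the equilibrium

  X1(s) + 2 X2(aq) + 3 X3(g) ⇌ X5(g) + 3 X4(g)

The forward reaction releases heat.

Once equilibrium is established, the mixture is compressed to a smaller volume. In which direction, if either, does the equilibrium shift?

left

Gas moles: reactants 3, products 4 (Δn_gas = +1). Compression shifts the system toward the side with fewer moles of gas — to the left.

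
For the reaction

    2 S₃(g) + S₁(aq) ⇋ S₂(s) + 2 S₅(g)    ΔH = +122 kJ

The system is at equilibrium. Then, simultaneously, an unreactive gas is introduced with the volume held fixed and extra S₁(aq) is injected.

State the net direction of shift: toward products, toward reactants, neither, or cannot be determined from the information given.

right

At constant volume, adding an inert gas leaves every reacting species' partial pressure unchanged, so Q is unchanged — no shift from this change.
Adding S₁ (aq), a reactant, drives the reaction to the right.
Only the nonzero effect(s) matter; the net shift is to the right.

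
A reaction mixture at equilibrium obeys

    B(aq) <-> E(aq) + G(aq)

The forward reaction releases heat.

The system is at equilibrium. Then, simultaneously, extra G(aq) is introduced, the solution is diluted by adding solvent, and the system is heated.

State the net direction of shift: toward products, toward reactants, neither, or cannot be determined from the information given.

Adding G (aq), a product, drives the reaction to the left.
Dilution lowers every aqueous concentration by the same factor. Δn_aq = 2 − 1 = +1, so the system shifts toward the side with more dissolved moles — to the right.
The forward reaction is exothermic. Raising T favours the endothermic direction — shift to the left.
The individual effects push in opposite directions; without quantitative information the net direction cannot be determined.

cannot be determined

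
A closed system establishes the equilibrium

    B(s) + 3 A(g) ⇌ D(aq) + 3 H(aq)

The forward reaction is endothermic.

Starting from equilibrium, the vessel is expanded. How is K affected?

The equilibrium constant depends only on temperature. This perturbation may move the position of equilibrium, but since T is unchanged, K itself is unchanged.

unchanged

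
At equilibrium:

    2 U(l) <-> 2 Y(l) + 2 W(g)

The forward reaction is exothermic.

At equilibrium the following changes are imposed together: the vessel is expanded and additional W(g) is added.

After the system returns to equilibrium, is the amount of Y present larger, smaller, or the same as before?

cannot be determined

Gas moles: reactants 0, products 2 (Δn_gas = +2). Expansion shifts the system toward the side with more moles of gas — to the right.
Adding W (g), a product, drives the reaction to the left.
The two effects oppose each other, so the net shift — and hence the change in Y — cannot be determined from the given information.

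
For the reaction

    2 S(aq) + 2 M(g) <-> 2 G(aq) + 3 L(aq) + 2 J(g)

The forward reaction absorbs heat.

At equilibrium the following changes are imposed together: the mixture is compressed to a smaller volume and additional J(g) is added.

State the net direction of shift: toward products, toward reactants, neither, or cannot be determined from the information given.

left

Gas moles: reactants 2, products 2. Δn_gas = 0, so a volume change leaves Q equal to K — no shift from this change.
Adding J (g), a product, drives the reaction to the left.
Only the nonzero effect(s) matter; the net shift is to the left.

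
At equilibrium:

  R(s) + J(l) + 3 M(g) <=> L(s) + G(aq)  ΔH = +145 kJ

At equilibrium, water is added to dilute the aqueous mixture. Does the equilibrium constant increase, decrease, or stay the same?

The equilibrium constant depends only on temperature. This perturbation may move the position of equilibrium, but since T is unchanged, K itself is unchanged.

unchanged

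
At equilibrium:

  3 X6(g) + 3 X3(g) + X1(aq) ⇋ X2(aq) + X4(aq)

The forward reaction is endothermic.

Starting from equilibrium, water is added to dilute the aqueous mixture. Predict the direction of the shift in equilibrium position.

right

Dilution lowers every aqueous concentration by the same factor. Δn_aq = 2 − 1 = +1, so the system shifts toward the side with more dissolved moles — to the right.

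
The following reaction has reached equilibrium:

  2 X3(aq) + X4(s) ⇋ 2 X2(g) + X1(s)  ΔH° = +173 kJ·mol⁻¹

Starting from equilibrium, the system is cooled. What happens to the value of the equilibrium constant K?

decreases

K depends on temperature via the van 't Hoff relation. The forward reaction is endothermic, so lowering T decreases K.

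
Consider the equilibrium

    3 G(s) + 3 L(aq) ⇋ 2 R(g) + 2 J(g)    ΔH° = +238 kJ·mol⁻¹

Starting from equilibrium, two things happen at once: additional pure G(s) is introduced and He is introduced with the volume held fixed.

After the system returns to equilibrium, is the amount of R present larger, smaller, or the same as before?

G is a pure solid; its activity is 1 regardless of amount, so Q is unaffected — no shift from this change.
At constant volume, adding an inert gas leaves every reacting species' partial pressure unchanged, so Q is unchanged — no shift from this change.
No net shift occurs, so the amount of R is unchanged.

unchanged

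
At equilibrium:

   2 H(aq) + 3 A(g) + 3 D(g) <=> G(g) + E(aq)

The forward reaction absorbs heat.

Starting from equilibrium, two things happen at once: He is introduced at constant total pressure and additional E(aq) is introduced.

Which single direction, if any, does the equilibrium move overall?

Adding inert gas at constant total pressure expands the volume and lowers every reacting partial pressure. With Δn_gas = 1 − 6 = -5, Q moves away from K toward the side with fewer gas moles, so the system shifts toward the side with more gas moles — to the left.
Adding E (aq), a product, drives the reaction to the left.
All effects act in the same direction — net shift to the left.

left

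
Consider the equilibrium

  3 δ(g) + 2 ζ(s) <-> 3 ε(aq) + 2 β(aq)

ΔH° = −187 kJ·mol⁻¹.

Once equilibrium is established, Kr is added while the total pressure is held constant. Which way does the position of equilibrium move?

left

Adding inert gas at constant total pressure expands the volume and lowers every reacting partial pressure. With Δn_gas = 0 − 3 = -3, Q moves away from K toward the side with fewer gas moles, so the system shifts toward the side with more gas moles — to the left.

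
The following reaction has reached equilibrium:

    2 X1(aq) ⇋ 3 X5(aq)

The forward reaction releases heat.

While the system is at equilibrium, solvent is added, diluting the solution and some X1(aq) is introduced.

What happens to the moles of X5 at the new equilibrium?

increases

Dilution lowers every aqueous concentration by the same factor. Δn_aq = 3 − 2 = +1, so the system shifts toward the side with more dissolved moles — to the right.
Adding X1 (aq), a reactant, drives the reaction to the right.
The net shift is to the right. X5 is a product, so its amount increases.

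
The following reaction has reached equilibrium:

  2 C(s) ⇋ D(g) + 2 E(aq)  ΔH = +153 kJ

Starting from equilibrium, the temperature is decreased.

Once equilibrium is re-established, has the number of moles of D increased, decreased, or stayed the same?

The forward reaction is endothermic. Lowering T favours the exothermic direction — shift to the left.
The net shift is to the left. D is a product, so its amount decreases.

decreases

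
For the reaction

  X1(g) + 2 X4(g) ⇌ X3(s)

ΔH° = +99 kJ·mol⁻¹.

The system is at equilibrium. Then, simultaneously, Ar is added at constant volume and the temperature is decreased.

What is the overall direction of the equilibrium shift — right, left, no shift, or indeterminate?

At constant volume, adding an inert gas leaves every reacting species' partial pressure unchanged, so Q is unchanged — no shift from this change.
The forward reaction is endothermic. Lowering T favours the exothermic direction — shift to the left.
Only the nonzero effect(s) matter; the net shift is to the left.

left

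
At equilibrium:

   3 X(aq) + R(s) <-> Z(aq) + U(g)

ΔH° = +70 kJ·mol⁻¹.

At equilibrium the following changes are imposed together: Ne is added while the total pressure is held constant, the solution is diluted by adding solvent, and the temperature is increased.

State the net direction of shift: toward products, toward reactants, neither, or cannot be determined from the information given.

cannot be determined

Adding inert gas at constant total pressure expands the volume and lowers every reacting partial pressure. With Δn_gas = 1 − 0 = +1, Q moves away from K toward the side with fewer gas moles, so the system shifts toward the side with more gas moles — to the right.
Dilution lowers every aqueous concentration by the same factor. Δn_aq = 1 − 3 = -2, so the system shifts toward the side with more dissolved moles — to the left.
The forward reaction is endothermic. Raising T favours the endothermic direction — shift to the right.
The individual effects push in opposite directions; without quantitative information the net direction cannot be determined.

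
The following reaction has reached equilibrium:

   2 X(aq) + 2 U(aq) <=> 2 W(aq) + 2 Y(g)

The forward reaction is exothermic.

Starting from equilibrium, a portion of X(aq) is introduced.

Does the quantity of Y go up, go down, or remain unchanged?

increases

Adding X (aq), a reactant, drives the reaction to the right.
The net shift is to the right. Y is a product, so its amount increases.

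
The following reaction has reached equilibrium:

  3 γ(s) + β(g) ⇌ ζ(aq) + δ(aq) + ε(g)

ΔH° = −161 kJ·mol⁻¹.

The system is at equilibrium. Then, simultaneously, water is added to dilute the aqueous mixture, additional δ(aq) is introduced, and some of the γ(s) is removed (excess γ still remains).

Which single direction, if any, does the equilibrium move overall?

cannot be determined

Dilution lowers every aqueous concentration by the same factor. Δn_aq = 2 − 0 = +2, so the system shifts toward the side with more dissolved moles — to the right.
Adding δ (aq), a product, drives the reaction to the left.
γ is a pure solid; its activity is 1 regardless of amount, so Q is unaffected — no shift from this change.
The individual effects push in opposite directions; without quantitative information the net direction cannot be determined.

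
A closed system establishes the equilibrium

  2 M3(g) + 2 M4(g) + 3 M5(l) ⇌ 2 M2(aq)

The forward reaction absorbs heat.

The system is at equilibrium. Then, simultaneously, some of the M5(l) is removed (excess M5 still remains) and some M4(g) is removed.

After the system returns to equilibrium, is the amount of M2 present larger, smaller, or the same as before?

M5 is a pure liquid; its activity is 1 regardless of amount, so Q is unaffected — no shift from this change.
Removing M4 (g), a reactant, drives the reaction to the left.
The net shift is to the left. M2 is a product, so its amount decreases.

decreases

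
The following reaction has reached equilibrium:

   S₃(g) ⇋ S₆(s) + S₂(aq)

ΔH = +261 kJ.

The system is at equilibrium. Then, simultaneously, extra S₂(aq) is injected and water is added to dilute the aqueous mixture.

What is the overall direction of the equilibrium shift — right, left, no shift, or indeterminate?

cannot be determined

Adding S₂ (aq), a product, drives the reaction to the left.
Dilution lowers every aqueous concentration by the same factor. Δn_aq = 1 − 0 = +1, so the system shifts toward the side with more dissolved moles — to the right.
The individual effects push in opposite directions; without quantitative information the net direction cannot be determined.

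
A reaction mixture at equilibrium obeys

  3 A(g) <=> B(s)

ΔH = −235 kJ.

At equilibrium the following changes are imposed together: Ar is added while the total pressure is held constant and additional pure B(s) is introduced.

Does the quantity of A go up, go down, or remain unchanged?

Adding inert gas at constant total pressure expands the volume and lowers every reacting partial pressure. With Δn_gas = 0 − 3 = -3, Q moves away from K toward the side with fewer gas moles, so the system shifts toward the side with more gas moles — to the left.
B is a pure solid; its activity is 1 regardless of amount, so Q is unaffected — no shift from this change.
The net shift is to the left. A is a reactant, so its amount increases.

increases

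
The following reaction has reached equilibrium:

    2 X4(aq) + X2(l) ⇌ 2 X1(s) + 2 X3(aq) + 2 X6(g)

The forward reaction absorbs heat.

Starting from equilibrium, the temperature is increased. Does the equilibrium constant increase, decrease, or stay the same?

K depends on temperature via the van 't Hoff relation. The forward reaction is endothermic, so raising T increases K.

increases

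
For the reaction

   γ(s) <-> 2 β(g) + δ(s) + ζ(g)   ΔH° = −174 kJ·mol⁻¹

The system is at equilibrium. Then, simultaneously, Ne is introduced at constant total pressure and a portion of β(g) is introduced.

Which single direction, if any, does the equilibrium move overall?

Adding inert gas at constant total pressure expands the volume and lowers every reacting partial pressure. With Δn_gas = 3 − 0 = +3, Q moves away from K toward the side with fewer gas moles, so the system shifts toward the side with more gas moles — to the right.
Adding β (g), a product, drives the reaction to the left.
The individual effects push in opposite directions; without quantitative information the net direction cannot be determined.

cannot be determined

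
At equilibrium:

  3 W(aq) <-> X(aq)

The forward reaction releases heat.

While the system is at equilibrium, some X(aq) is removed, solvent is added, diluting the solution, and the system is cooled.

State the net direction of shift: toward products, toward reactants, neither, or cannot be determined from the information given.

cannot be determined

Removing X (aq), a product, drives the reaction to the right.
Dilution lowers every aqueous concentration by the same factor. Δn_aq = 1 − 3 = -2, so the system shifts toward the side with more dissolved moles — to the left.
The forward reaction is exothermic. Lowering T favours the exothermic direction — shift to the right.
The individual effects push in opposite directions; without quantitative information the net direction cannot be determined.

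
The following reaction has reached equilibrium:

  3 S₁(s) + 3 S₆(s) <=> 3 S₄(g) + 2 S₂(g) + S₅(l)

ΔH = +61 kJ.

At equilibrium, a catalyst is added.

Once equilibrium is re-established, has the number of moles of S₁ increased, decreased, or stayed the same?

A catalyst speeds both forward and reverse rates equally; it changes neither Q nor K — no shift from this change.
No net shift occurs, so the amount of S₁ is unchanged.

unchanged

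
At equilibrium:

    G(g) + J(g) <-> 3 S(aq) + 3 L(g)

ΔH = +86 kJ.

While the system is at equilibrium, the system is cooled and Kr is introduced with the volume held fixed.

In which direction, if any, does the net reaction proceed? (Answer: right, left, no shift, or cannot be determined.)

left

The forward reaction is endothermic. Lowering T favours the exothermic direction — shift to the left.
At constant volume, adding an inert gas leaves every reacting species' partial pressure unchanged, so Q is unchanged — no shift from this change.
Only the nonzero effect(s) matter; the net shift is to the left.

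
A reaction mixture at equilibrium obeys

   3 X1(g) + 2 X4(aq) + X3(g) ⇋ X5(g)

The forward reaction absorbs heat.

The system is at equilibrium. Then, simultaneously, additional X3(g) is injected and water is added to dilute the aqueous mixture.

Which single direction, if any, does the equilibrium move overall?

cannot be determined

Adding X3 (g), a reactant, drives the reaction to the right.
Dilution lowers every aqueous concentration by the same factor. Δn_aq = 0 − 2 = -2, so the system shifts toward the side with more dissolved moles — to the left.
The individual effects push in opposite directions; without quantitative information the net direction cannot be determined.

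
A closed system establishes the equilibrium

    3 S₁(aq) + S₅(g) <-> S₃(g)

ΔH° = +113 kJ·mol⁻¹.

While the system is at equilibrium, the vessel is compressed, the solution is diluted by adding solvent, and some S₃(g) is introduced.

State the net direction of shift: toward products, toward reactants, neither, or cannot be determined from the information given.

left

Gas moles: reactants 1, products 1. Δn_gas = 0, so a volume change leaves Q equal to K — no shift from this change.
Dilution lowers every aqueous concentration by the same factor. Δn_aq = 0 − 3 = -3, so the system shifts toward the side with more dissolved moles — to the left.
Adding S₃ (g), a product, drives the reaction to the left.
Only the nonzero effect(s) matter; the net shift is to the left.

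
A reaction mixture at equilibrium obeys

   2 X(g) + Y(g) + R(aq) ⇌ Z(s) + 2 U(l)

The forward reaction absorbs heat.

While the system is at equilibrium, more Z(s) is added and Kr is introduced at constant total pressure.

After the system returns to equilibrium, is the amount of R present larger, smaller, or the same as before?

increases

Z is a pure solid; its activity is 1 regardless of amount, so Q is unaffected — no shift from this change.
Adding inert gas at constant total pressure expands the volume and lowers every reacting partial pressure. With Δn_gas = 0 − 3 = -3, Q moves away from K toward the side with fewer gas moles, so the system shifts toward the side with more gas moles — to the left.
The net shift is to the left. R is a reactant, so its amount increases.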